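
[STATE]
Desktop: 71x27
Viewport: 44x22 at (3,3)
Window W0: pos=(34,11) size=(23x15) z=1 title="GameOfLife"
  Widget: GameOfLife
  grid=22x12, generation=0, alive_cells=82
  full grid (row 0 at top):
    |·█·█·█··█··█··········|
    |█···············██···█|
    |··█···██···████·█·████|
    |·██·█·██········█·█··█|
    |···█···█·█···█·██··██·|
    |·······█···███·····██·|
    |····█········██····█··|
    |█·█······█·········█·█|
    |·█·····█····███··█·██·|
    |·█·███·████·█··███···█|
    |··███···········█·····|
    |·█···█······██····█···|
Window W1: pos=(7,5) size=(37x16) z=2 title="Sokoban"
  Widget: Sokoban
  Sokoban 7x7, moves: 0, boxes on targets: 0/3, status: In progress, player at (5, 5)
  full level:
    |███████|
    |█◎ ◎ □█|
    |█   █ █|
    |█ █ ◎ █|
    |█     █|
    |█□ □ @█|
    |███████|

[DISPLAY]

                                            
                                            
    ┏━━━━━━━━━━━━━━━━━━━━━━━━━━━━━━━━━━━┓   
    ┃ Sokoban                           ┃   
    ┠───────────────────────────────────┨   
    ┃███████                            ┃   
    ┃█◎ ◎ □█                            ┃   
    ┃█   █ █                            ┃   
    ┃█ █ ◎ █                            ┃━━━
    ┃█     █                            ┃fe 
    ┃█□ □ @█                            ┃───
    ┃███████                            ┃   
    ┃Moves: 0  0/3                      ┃···
    ┃                                   ┃··█
    ┃                                   ┃···
    ┃                                   ┃█··
    ┃                                   ┃··█
    ┗━━━━━━━━━━━━━━━━━━━━━━━━━━━━━━━━━━━┛···
                               ┃█·█······█··
                               ┃·█·····█····
                               ┃·█·███·████·
                               ┃··███·······


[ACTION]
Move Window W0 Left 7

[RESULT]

                                            
                                            
    ┏━━━━━━━━━━━━━━━━━━━━━━━━━━━━━━━━━━━┓   
    ┃ Sokoban                           ┃   
    ┠───────────────────────────────────┨   
    ┃███████                            ┃   
    ┃█◎ ◎ □█                            ┃   
    ┃█   █ █                            ┃   
    ┃█ █ ◎ █                            ┃━━━
    ┃█     █                            ┃   
    ┃█□ □ @█                            ┃───
    ┃███████                            ┃   
    ┃Moves: 0  0/3                      ┃██·
    ┃                                   ┃█·█
    ┃                                   ┃█·█
    ┃                                   ┃█··
    ┃                                   ┃···
    ┗━━━━━━━━━━━━━━━━━━━━━━━━━━━━━━━━━━━┛···
                        ┃█·█······█·········
                        ┃·█·····█····███··█·
                        ┃·█·███·████·█··███·
                        ┃··███···········█··


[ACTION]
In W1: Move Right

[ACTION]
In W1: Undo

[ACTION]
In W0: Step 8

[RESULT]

                                            
                                            
    ┏━━━━━━━━━━━━━━━━━━━━━━━━━━━━━━━━━━━┓   
    ┃ Sokoban                           ┃   
    ┠───────────────────────────────────┨   
    ┃███████                            ┃   
    ┃█◎ ◎ □█                            ┃   
    ┃█   █ █                            ┃   
    ┃█ █ ◎ █                            ┃━━━
    ┃█     █                            ┃   
    ┃█□ □ @█                            ┃───
    ┃███████                            ┃   
    ┃Moves: 0  0/3                      ┃···
    ┃                                   ┃███
    ┃                                   ┃█··
    ┃                                   ┃···
    ┃                                   ┃···
    ┗━━━━━━━━━━━━━━━━━━━━━━━━━━━━━━━━━━━┛█··
                        ┃··············█····
                        ┃·············█·█···
                        ┃·············█··█··
                        ┃···███········█·█··


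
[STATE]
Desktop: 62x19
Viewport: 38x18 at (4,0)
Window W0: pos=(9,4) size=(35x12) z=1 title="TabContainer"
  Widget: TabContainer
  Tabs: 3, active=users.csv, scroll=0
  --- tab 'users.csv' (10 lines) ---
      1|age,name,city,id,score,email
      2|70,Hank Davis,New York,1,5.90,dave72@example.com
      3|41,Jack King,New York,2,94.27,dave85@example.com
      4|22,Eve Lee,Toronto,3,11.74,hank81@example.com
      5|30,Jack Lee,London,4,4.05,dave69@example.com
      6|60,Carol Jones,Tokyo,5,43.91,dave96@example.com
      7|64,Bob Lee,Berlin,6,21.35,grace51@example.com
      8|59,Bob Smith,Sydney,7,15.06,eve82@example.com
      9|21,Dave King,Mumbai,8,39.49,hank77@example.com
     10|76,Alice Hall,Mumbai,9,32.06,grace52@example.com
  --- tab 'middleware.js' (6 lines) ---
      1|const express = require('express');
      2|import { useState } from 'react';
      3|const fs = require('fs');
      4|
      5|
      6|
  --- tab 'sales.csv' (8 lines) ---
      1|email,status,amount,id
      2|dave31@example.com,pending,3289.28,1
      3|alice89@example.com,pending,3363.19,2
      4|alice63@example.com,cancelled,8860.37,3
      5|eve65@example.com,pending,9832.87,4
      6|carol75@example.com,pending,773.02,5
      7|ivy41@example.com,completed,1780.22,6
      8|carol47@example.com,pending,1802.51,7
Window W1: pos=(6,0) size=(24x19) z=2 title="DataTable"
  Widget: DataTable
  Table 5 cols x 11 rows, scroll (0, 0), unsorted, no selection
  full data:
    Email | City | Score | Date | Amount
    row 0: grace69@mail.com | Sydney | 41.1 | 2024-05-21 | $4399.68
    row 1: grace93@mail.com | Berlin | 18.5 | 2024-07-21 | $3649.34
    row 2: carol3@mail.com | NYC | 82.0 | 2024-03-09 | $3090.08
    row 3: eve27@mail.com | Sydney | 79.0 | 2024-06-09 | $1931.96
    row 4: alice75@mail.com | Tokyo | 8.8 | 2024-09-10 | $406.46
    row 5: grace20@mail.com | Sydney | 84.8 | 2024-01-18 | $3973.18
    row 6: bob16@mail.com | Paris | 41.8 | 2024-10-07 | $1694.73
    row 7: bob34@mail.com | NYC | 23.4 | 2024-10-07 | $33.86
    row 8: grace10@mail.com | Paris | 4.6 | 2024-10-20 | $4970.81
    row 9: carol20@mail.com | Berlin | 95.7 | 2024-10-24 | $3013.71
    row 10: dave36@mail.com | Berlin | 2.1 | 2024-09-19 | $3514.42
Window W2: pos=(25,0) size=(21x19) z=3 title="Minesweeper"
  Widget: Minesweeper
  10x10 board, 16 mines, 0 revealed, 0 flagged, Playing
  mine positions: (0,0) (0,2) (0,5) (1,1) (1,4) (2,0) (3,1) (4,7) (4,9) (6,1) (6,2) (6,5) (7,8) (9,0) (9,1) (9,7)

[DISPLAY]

  ┏━━━━━━━━━━━━━━━━━━┏━━━━━━━━━━━━━━━━
  ┃ DataTable        ┃ Minesweeper    
  ┠──────────────────┠────────────────
  ┃Email           │C┃■■■■■■■■■■      
  ┃────────────────┼─┃■■■■■■■■■■      
  ┃grace69@mail.com│S┃■■■■■■■■■■      
  ┃grace93@mail.com│B┃■■■■■■■■■■      
  ┃carol3@mail.com │N┃■■■■■■■■■■      
  ┃eve27@mail.com  │S┃■■■■■■■■■■      
  ┃alice75@mail.com│T┃■■■■■■■■■■      
  ┃grace20@mail.com│S┃■■■■■■■■■■      
  ┃bob16@mail.com  │P┃■■■■■■■■■■      
  ┃bob34@mail.com  │N┃■■■■■■■■■■      
  ┃grace10@mail.com│P┃                
  ┃carol20@mail.com│B┃                
  ┃dave36@mail.com │B┃                
  ┃                  ┃                
  ┃                  ┃                


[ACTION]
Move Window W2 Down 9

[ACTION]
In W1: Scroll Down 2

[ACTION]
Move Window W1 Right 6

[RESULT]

        ┏━━━━━━━━━━━━┏━━━━━━━━━━━━━━━━
        ┃ DataTable  ┃ Minesweeper    
        ┠────────────┠────────────────
        ┃Email       ┃■■■■■■■■■■      
     ┏━━┃────────────┃■■■■■■■■■■      
     ┃ T┃grace69@mail┃■■■■■■■■■■      
     ┠──┃grace93@mail┃■■■■■■■■■■      
     ┃[u┃carol3@mail.┃■■■■■■■■■■      
     ┃──┃eve27@mail.c┃■■■■■■■■■■      
     ┃ag┃alice75@mail┃■■■■■■■■■■      
     ┃70┃grace20@mail┃■■■■■■■■■■      
     ┃41┃bob16@mail.c┃■■■■■■■■■■      
     ┃22┃bob34@mail.c┃■■■■■■■■■■      
     ┃30┃grace10@mail┃                
     ┃60┃carol20@mail┃                
     ┗━━┃dave36@mail.┃                
        ┃            ┃                
        ┃            ┃                


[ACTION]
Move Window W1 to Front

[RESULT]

        ┏━━━━━━━━━━━━━━━━━━━━━━┓━━━━━━
        ┃ DataTable            ┃er    
        ┠──────────────────────┨──────
        ┃Email           │City ┃      
     ┏━━┃────────────────┼─────┃      
     ┃ T┃grace69@mail.com│Sydne┃      
     ┠──┃grace93@mail.com│Berli┃      
     ┃[u┃carol3@mail.com │NYC  ┃      
     ┃──┃eve27@mail.com  │Sydne┃      
     ┃ag┃alice75@mail.com│Tokyo┃      
     ┃70┃grace20@mail.com│Sydne┃      
     ┃41┃bob16@mail.com  │Paris┃      
     ┃22┃bob34@mail.com  │NYC  ┃      
     ┃30┃grace10@mail.com│Paris┃      
     ┃60┃carol20@mail.com│Berli┃      
     ┗━━┃dave36@mail.com │Berli┃      
        ┃                      ┃      
        ┃                      ┃      


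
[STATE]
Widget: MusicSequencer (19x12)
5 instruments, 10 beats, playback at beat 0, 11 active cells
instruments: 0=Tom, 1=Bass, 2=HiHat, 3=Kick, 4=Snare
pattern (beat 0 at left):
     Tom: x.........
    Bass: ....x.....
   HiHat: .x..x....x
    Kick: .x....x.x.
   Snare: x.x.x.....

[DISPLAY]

      ▼123456789   
   Tom█·········   
  Bass····█·····   
 HiHat·█··█····█   
  Kick·█····█·█·   
 Snare█·█·█·····   
                   
                   
                   
                   
                   
                   


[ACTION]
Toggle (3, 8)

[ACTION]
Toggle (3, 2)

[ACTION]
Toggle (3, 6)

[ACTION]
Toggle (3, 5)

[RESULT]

      ▼123456789   
   Tom█·········   
  Bass····█·····   
 HiHat·█··█····█   
  Kick·██··█····   
 Snare█·█·█·····   
                   
                   
                   
                   
                   
                   


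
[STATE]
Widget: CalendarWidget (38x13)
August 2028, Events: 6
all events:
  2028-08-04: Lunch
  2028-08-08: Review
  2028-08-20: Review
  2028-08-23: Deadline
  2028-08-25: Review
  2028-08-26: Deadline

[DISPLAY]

             August 2028              
Mo Tu We Th Fr Sa Su                  
    1  2  3  4*  5  6                 
 7  8*  9 10 11 12 13                 
14 15 16 17 18 19 20*                 
21 22 23* 24 25* 26* 27               
28 29 30 31                           
                                      
                                      
                                      
                                      
                                      
                                      


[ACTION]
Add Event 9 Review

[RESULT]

             August 2028              
Mo Tu We Th Fr Sa Su                  
    1  2  3  4*  5  6                 
 7  8*  9* 10 11 12 13                
14 15 16 17 18 19 20*                 
21 22 23* 24 25* 26* 27               
28 29 30 31                           
                                      
                                      
                                      
                                      
                                      
                                      


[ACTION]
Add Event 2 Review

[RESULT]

             August 2028              
Mo Tu We Th Fr Sa Su                  
    1  2*  3  4*  5  6                
 7  8*  9* 10 11 12 13                
14 15 16 17 18 19 20*                 
21 22 23* 24 25* 26* 27               
28 29 30 31                           
                                      
                                      
                                      
                                      
                                      
                                      


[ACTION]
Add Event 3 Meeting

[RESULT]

             August 2028              
Mo Tu We Th Fr Sa Su                  
    1  2*  3*  4*  5  6               
 7  8*  9* 10 11 12 13                
14 15 16 17 18 19 20*                 
21 22 23* 24 25* 26* 27               
28 29 30 31                           
                                      
                                      
                                      
                                      
                                      
                                      


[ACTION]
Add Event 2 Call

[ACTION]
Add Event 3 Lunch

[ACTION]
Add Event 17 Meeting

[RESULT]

             August 2028              
Mo Tu We Th Fr Sa Su                  
    1  2*  3*  4*  5  6               
 7  8*  9* 10 11 12 13                
14 15 16 17* 18 19 20*                
21 22 23* 24 25* 26* 27               
28 29 30 31                           
                                      
                                      
                                      
                                      
                                      
                                      


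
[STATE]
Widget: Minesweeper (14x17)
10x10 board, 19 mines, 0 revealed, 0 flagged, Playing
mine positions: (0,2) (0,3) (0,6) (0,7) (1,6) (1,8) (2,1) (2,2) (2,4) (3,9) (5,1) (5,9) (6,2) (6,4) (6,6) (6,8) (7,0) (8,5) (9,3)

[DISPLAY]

■■■■■■■■■■    
■■■■■■■■■■    
■■■■■■■■■■    
■■■■■■■■■■    
■■■■■■■■■■    
■■■■■■■■■■    
■■■■■■■■■■    
■■■■■■■■■■    
■■■■■■■■■■    
■■■■■■■■■■    
              
              
              
              
              
              
              


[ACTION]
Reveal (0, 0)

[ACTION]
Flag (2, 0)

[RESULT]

 1■■■■■■■■    
13■■■■■■■■    
⚑■■■■■■■■■    
■■■■■■■■■■    
■■■■■■■■■■    
■■■■■■■■■■    
■■■■■■■■■■    
■■■■■■■■■■    
■■■■■■■■■■    
■■■■■■■■■■    
              
              
              
              
              
              
              


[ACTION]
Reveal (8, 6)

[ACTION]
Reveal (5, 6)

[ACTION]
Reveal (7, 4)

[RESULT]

 1■■■■■■■■    
13■■■■■■■■    
⚑■■■■■■■■■    
■■■■■■■■■■    
■■■■■■■■■■    
■■■■■■1■■■    
■■■■■■■■■■    
■■■■2■■■■■    
■■■■■■1■■■    
■■■■■■■■■■    
              
              
              
              
              
              
              


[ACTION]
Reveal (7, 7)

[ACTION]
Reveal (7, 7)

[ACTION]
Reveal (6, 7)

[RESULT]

 1■■■■■■■■    
13■■■■■■■■    
⚑■■■■■■■■■    
■■■■■■■■■■    
■■■■■■■■■■    
■■■■■■1■■■    
■■■■■■■2■■    
■■■■2■■2■■    
■■■■■■1■■■    
■■■■■■■■■■    
              
              
              
              
              
              
              


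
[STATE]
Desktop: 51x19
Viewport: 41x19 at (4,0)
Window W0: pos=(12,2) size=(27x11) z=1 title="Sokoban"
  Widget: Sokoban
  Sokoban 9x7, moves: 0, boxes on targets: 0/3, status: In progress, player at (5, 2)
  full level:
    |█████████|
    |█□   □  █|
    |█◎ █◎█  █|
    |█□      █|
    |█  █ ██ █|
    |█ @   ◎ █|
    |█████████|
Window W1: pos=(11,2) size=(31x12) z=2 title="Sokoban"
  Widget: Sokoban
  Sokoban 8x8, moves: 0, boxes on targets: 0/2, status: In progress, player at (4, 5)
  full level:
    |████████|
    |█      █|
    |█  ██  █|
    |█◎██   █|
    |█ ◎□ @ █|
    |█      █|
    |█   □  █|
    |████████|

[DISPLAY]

                                         
                                         
       ┏━━━━━━━━━━━━━━━━━━━━━━━━━━━━━┓   
       ┃ Sokoban                     ┃   
       ┠─────────────────────────────┨   
       ┃████████                     ┃   
       ┃█      █                     ┃   
       ┃█  ██  █                     ┃   
       ┃█◎██   █                     ┃   
       ┃█ ◎□ @ █                     ┃   
       ┃█      █                     ┃   
       ┃█   □  █                     ┃   
       ┃████████                     ┃   
       ┗━━━━━━━━━━━━━━━━━━━━━━━━━━━━━┛   
                                         
                                         
                                         
                                         
                                         


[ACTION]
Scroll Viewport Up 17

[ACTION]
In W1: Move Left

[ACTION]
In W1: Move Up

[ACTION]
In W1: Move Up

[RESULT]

                                         
                                         
       ┏━━━━━━━━━━━━━━━━━━━━━━━━━━━━━┓   
       ┃ Sokoban                     ┃   
       ┠─────────────────────────────┨   
       ┃████████                     ┃   
       ┃█      █                     ┃   
       ┃█  ██  █                     ┃   
       ┃█◎██@  █                     ┃   
       ┃█ ◎□   █                     ┃   
       ┃█      █                     ┃   
       ┃█   □  █                     ┃   
       ┃████████                     ┃   
       ┗━━━━━━━━━━━━━━━━━━━━━━━━━━━━━┛   
                                         
                                         
                                         
                                         
                                         


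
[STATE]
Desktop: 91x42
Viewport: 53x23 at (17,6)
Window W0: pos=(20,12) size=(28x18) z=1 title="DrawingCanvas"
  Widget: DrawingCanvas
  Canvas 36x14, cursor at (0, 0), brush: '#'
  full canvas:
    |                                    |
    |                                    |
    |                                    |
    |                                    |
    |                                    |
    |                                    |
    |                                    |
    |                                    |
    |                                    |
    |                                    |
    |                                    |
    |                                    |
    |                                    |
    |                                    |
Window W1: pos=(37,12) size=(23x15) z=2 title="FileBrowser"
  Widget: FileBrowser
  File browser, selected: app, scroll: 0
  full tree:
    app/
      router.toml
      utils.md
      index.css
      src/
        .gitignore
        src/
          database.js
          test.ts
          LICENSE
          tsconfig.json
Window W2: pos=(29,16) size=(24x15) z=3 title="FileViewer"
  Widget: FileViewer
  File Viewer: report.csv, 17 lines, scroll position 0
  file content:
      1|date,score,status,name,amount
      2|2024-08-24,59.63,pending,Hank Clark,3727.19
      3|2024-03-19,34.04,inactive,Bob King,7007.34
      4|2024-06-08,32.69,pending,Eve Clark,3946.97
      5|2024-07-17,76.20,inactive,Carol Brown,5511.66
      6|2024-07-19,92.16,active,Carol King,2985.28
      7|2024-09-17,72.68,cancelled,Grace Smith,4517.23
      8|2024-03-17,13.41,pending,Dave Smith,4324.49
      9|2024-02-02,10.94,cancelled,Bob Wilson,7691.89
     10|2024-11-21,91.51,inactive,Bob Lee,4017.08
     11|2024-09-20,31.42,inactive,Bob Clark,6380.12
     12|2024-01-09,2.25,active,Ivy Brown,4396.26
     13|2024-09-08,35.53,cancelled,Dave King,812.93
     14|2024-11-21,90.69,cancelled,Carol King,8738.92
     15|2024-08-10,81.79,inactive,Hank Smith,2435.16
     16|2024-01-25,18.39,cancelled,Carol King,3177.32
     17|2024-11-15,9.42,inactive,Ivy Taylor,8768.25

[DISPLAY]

                                                     
                                                     
                                                     
                                                     
                                                     
                                                     
   ┏━━━━━━━━━━━━━━━━┏━━━━━━━━━━━━━━━━━━━━━┓          
   ┃ DrawingCanvas  ┃ FileBrowser         ┃          
   ┠────────────────┠─────────────────────┨          
   ┃+               ┃> [-] app/           ┃          
   ┃        ┏━━━━━━━━━━━━━━━━━━━━━━┓      ┃          
   ┃        ┃ FileViewer           ┃      ┃          
   ┃        ┠──────────────────────┨      ┃          
   ┃        ┃date,score,status,nam▲┃      ┃          
   ┃        ┃2024-08-24,59.63,pend█┃      ┃          
   ┃        ┃2024-03-19,34.04,inac░┃      ┃          
   ┃        ┃2024-06-08,32.69,pend░┃      ┃          
   ┃        ┃2024-07-17,76.20,inac░┃      ┃          
   ┃        ┃2024-07-19,92.16,acti░┃      ┃          
   ┃        ┃2024-09-17,72.68,canc░┃      ┃          
   ┃        ┃2024-03-17,13.41,pend░┃━━━━━━┛          
   ┃        ┃2024-02-02,10.94,canc░┃                 
   ┃        ┃2024-11-21,91.51,inac░┃                 


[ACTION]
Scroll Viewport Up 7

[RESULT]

                                                     
                                                     
                                                     
                                                     
                                                     
                                                     
                                                     
                                                     
                                                     
                                                     
                                                     
                                                     
   ┏━━━━━━━━━━━━━━━━┏━━━━━━━━━━━━━━━━━━━━━┓          
   ┃ DrawingCanvas  ┃ FileBrowser         ┃          
   ┠────────────────┠─────────────────────┨          
   ┃+               ┃> [-] app/           ┃          
   ┃        ┏━━━━━━━━━━━━━━━━━━━━━━┓      ┃          
   ┃        ┃ FileViewer           ┃      ┃          
   ┃        ┠──────────────────────┨      ┃          
   ┃        ┃date,score,status,nam▲┃      ┃          
   ┃        ┃2024-08-24,59.63,pend█┃      ┃          
   ┃        ┃2024-03-19,34.04,inac░┃      ┃          
   ┃        ┃2024-06-08,32.69,pend░┃      ┃          


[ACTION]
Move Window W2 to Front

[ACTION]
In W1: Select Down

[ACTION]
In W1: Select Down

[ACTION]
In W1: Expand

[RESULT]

                                                     
                                                     
                                                     
                                                     
                                                     
                                                     
                                                     
                                                     
                                                     
                                                     
                                                     
                                                     
   ┏━━━━━━━━━━━━━━━━┏━━━━━━━━━━━━━━━━━━━━━┓          
   ┃ DrawingCanvas  ┃ FileBrowser         ┃          
   ┠────────────────┠─────────────────────┨          
   ┃+               ┃  [-] app/           ┃          
   ┃        ┏━━━━━━━━━━━━━━━━━━━━━━┓      ┃          
   ┃        ┃ FileViewer           ┃      ┃          
   ┃        ┠──────────────────────┨      ┃          
   ┃        ┃date,score,status,nam▲┃      ┃          
   ┃        ┃2024-08-24,59.63,pend█┃      ┃          
   ┃        ┃2024-03-19,34.04,inac░┃      ┃          
   ┃        ┃2024-06-08,32.69,pend░┃      ┃          


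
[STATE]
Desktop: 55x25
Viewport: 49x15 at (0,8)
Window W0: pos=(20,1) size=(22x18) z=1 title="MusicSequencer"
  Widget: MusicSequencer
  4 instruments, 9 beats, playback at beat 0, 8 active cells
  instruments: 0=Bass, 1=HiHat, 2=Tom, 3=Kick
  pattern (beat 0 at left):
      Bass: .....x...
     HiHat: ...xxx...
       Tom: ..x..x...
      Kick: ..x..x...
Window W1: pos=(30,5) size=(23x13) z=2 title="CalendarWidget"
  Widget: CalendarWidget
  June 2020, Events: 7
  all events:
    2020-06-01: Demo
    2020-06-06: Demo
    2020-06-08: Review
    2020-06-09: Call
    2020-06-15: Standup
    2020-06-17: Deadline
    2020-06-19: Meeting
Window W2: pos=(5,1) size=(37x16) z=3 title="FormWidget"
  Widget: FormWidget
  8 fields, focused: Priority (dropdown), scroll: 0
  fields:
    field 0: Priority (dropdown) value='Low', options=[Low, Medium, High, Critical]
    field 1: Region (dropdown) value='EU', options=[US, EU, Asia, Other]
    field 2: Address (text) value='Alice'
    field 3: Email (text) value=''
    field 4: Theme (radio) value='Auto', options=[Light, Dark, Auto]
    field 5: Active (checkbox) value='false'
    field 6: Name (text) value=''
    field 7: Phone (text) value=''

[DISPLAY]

     ┃  Theme:      ( ) Light  ( ) Dark  ┃2020   
     ┃  Active:     [ ]                  ┃ Fr Sa 
     ┃  Name:       [                   ]┃4  5  6
     ┃  Phone:      [                   ]┃11 12 1
     ┃                                   ┃18 19* 
     ┃                                   ┃ 26 27 
     ┃                                   ┃       
     ┃                                   ┃       
     ┗━━━━━━━━━━━━━━━━━━━━━━━━━━━━━━━━━━━┛       
                    ┃         ┗━━━━━━━━━━━━━━━━━━
                    ┗━━━━━━━━━━━━━━━━━━━━┛       
                                                 
                                                 
                                                 
                                                 


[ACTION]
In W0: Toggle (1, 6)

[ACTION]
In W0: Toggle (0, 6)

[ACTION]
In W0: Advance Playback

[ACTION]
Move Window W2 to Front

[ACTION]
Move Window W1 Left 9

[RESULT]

     ┃  Theme:      ( ) Light  ( ) Dark  ┃ ┃     
     ┃  Active:     [ ]                  ┃ ┃     
     ┃  Name:       [                   ]┃ ┃     
     ┃  Phone:      [                   ]┃1┃     
     ┃                                   ┃ ┃     
     ┃                                   ┃ ┃     
     ┃                                   ┃ ┃     
     ┃                                   ┃ ┃     
     ┗━━━━━━━━━━━━━━━━━━━━━━━━━━━━━━━━━━━┛ ┃     
                    ┃┗━━━━━━━━━━━━━━━━━━━━━┛     
                    ┗━━━━━━━━━━━━━━━━━━━━┛       
                                                 
                                                 
                                                 
                                                 


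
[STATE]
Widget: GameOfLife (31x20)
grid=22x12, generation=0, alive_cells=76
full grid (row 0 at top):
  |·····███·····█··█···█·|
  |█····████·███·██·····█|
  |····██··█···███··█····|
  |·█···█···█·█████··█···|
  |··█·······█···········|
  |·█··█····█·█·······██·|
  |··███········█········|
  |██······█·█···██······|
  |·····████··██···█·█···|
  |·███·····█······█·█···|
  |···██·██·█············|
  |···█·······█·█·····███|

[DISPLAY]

Gen: 0                         
·····███·····█··█···█·         
█····████·███·██·····█         
····██··█···███··█····         
·█···█···█·█████··█···         
··█·······█···········         
·█··█····█·█·······██·         
··███········█········         
██······█·█···██······         
·····████··██···█·█···         
·███·····█······█·█···         
···██·██·█············         
···█·······█·█·····███         
                               
                               
                               
                               
                               
                               
                               


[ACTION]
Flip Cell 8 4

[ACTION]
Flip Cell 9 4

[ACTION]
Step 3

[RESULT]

Gen: 3                         
·······█·····████·····         
·······█·····█··██····         
···█·██····██·█·█·····         
······█·█··█··██······         
·██·····█··█··········         
█·█······████·········         
█··███·····██·········         
··█···██····█···█·····         
·██████·····█··█······         
··█···········█·······         
···███·············██·         
···██··············██·         
                               
                               
                               
                               
                               
                               
                               


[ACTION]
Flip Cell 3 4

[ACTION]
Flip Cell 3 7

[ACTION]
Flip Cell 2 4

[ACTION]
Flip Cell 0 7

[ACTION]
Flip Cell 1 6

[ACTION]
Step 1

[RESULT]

Gen: 4                         
·············█████····         
····█·██·········█····         
···██···█··██·█·██····         
··█·█·█·█·██·███······         
·███····█·············         
█·█·█····█············         
··█████······█········         
·······█····██········         
·█··████·····█·█······         
·█····█···············         
··█··█·············██·         
···█·█·············██·         
                               
                               
                               
                               
                               
                               
                               


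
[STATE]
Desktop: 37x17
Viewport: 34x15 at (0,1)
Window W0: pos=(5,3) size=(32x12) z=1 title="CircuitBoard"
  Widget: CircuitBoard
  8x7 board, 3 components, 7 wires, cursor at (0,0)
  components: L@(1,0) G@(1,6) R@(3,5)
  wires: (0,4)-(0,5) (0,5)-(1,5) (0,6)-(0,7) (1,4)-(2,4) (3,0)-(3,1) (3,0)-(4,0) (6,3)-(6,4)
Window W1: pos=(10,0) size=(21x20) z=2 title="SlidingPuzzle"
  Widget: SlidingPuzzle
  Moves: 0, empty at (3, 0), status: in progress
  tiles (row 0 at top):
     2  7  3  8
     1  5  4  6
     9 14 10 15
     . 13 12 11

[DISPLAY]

          ┃ SlidingPuzzle     ┃   
          ┠───────────────────┨   
     ┏━━━━┃┌────┬────┬────┬───┃━━━
     ┃ Cir┃│  2 │  7 │  3 │  8┃   
     ┠────┃├────┼────┼────┼───┃───
     ┃   0┃│  1 │  5 │  4 │  6┃   
     ┃0  [┃├────┼────┼────┼───┃   
     ┃    ┃│  9 │ 14 │ 10 │ 15┃   
     ┃1   ┃├────┼────┼────┼───┃   
     ┃    ┃│    │ 13 │ 12 │ 11┃   
     ┃2   ┃└────┴────┴────┴───┃   
     ┃    ┃Moves: 0           ┃   
     ┃3   ┃                   ┃   
     ┗━━━━┃                   ┃━━━
          ┃                   ┃   


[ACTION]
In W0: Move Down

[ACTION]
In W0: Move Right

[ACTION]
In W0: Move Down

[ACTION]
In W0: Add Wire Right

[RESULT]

          ┃ SlidingPuzzle     ┃   
          ┠───────────────────┨   
     ┏━━━━┃┌────┬────┬────┬───┃━━━
     ┃ Cir┃│  2 │  7 │  3 │  8┃   
     ┠────┃├────┼────┼────┼───┃───
     ┃   0┃│  1 │  5 │  4 │  6┃   
     ┃0   ┃├────┼────┼────┼───┃   
     ┃    ┃│  9 │ 14 │ 10 │ 15┃   
     ┃1   ┃├────┼────┼────┼───┃   
     ┃    ┃│    │ 13 │ 12 │ 11┃   
     ┃2   ┃└────┴────┴────┴───┃   
     ┃    ┃Moves: 0           ┃   
     ┃3   ┃                   ┃   
     ┗━━━━┃                   ┃━━━
          ┃                   ┃   


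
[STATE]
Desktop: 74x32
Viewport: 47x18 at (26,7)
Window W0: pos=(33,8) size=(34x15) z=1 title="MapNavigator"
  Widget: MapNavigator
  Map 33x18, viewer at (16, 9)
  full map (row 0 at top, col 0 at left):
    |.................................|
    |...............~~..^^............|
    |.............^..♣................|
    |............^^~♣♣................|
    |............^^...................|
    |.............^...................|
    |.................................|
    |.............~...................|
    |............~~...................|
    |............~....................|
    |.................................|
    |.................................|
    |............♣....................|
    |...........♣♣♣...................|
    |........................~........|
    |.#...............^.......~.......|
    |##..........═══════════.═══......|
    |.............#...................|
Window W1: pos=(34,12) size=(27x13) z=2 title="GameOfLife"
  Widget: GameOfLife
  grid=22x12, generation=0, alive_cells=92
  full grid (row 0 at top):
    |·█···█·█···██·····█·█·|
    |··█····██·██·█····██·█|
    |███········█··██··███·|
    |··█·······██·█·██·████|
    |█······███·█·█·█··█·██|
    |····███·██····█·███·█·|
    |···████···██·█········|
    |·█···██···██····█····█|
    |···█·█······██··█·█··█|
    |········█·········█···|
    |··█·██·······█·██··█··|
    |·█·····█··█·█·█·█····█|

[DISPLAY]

                                               
       ┏━━━━━━━━━━━━━━━━━━━━━━━━━━━━━━━━┓      
       ┃ MapNavigator                   ┃      
       ┠────────────────────────────────┨      
       ┃............^^..................┃      
       ┃┏━━━━━━━━━━━━━━━━━━━━━━━━━┓.....┃      
       ┃┃ GameOfLife              ┃.....┃      
       ┃┠─────────────────────────┨.....┃      
       ┃┃Gen: 0                   ┃.....┃      
       ┃┃███········█··██··███·   ┃.....┃      
       ┃┃··█·······██·█·██·████   ┃.....┃      
       ┃┃█······███·█·█·█··█·██   ┃.....┃      
       ┃┃····███·██····█·███·█·   ┃.....┃      
       ┃┃···████···██·█········   ┃.....┃      
       ┃┃·█···██···██····█····█   ┃.....┃      
       ┗┃···█·█······██··█·█··█   ┃━━━━━┛      
        ┃········█·········█···   ┃            
        ┗━━━━━━━━━━━━━━━━━━━━━━━━━┛            


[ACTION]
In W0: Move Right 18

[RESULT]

                                               
       ┏━━━━━━━━━━━━━━━━━━━━━━━━━━━━━━━━┓      
       ┃ MapNavigator                   ┃      
       ┠────────────────────────────────┨      
       ┃.................               ┃      
       ┃┏━━━━━━━━━━━━━━━━━━━━━━━━━┓     ┃      
       ┃┃ GameOfLife              ┃     ┃      
       ┃┠─────────────────────────┨     ┃      
       ┃┃Gen: 0                   ┃     ┃      
       ┃┃███········█··██··███·   ┃     ┃      
       ┃┃··█·······██·█·██·████   ┃     ┃      
       ┃┃█······███·█·█·█··█·██   ┃     ┃      
       ┃┃····███·██····█·███·█·   ┃     ┃      
       ┃┃···████···██·█········   ┃     ┃      
       ┃┃·█···██···██····█····█   ┃     ┃      
       ┗┃···█·█······██··█·█··█   ┃━━━━━┛      
        ┃········█·········█···   ┃            
        ┗━━━━━━━━━━━━━━━━━━━━━━━━━┛            


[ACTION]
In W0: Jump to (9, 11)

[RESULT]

                                               
       ┏━━━━━━━━━━━━━━━━━━━━━━━━━━━━━━━━┓      
       ┃ MapNavigator                   ┃      
       ┠────────────────────────────────┨      
       ┃       .........................┃      
       ┃┏━━━━━━━━━━━━━━━━━━━━━━━━━┓.....┃      
       ┃┃ GameOfLife              ┃.....┃      
       ┃┠─────────────────────────┨.....┃      
       ┃┃Gen: 0                   ┃.....┃      
       ┃┃███········█··██··███·   ┃.....┃      
       ┃┃··█·······██·█·██·████   ┃.....┃      
       ┃┃█······███·█·█·█··█·██   ┃.....┃      
       ┃┃····███·██····█·███·█·   ┃....~┃      
       ┃┃···████···██·█········   ┃.....┃      
       ┃┃·█···██···██····█····█   ┃═══.═┃      
       ┗┃···█·█······██··█·█··█   ┃━━━━━┛      
        ┃········█·········█···   ┃            
        ┗━━━━━━━━━━━━━━━━━━━━━━━━━┛            


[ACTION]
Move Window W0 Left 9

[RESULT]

                                               
━━━━━━━━━━━━━━━━━━━━━━━━━━━━━━━┓               
MapNavigator                   ┃               
───────────────────────────────┨               
      .........................┃               
      ..┏━━━━━━━━━━━━━━━━━━━━━━━━━┓            
      ..┃ GameOfLife              ┃            
      ..┠─────────────────────────┨            
      ..┃Gen: 0                   ┃            
      ..┃███········█··██··███·   ┃            
      ..┃··█·······██·█·██·████   ┃            
      ..┃█······███·█·█·█··█·██   ┃            
      ..┃····███·██····█·███·█·   ┃            
      .#┃···████···██·█········   ┃            
      ##┃·█···██···██····█····█   ┃            
━━━━━━━━┃···█·█······██··█·█··█   ┃            
        ┃········█·········█···   ┃            
        ┗━━━━━━━━━━━━━━━━━━━━━━━━━┛            
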